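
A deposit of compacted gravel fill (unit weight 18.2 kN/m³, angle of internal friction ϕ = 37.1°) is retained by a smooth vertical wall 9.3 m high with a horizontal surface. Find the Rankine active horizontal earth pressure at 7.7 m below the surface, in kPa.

34.7 kPa

K_a = (1 − sin φ)/(1 + sin φ) = 0.2475.
σ_h = K_a γ z = 0.2475 × 18.2 × 7.7 = 34.68 kPa.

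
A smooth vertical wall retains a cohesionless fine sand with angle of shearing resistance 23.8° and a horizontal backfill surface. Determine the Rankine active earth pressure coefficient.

K_a = (1 − sin φ)/(1 + sin φ) = (1 − sin 23.8°)/(1 + sin 23.8°) = 0.4250.

0.425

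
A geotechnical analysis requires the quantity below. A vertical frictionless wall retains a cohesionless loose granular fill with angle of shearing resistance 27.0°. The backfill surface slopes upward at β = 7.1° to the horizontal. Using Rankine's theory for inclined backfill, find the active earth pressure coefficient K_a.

0.386

K_a = cos β · (cos β − √(cos²β − cos²φ)) / (cos β + √(cos²β − cos²φ)).
cos β = 0.9923, cos φ = 0.8910, √(cos²β − cos²φ) = 0.4368.
K_a = 0.9923 × (0.9923 − 0.4368)/(0.9923 + 0.4368) = 0.3857.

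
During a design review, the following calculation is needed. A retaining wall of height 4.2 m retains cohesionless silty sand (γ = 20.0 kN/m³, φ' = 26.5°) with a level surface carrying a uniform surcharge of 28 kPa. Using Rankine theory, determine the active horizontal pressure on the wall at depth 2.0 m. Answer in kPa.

26.0 kPa

K_a = (1 − sin φ)/(1 + sin φ) = 0.3829.
σ_v = γz + q = 20.0 × 2.0 + 28 = 68.00 kPa.
σ_h = K_a σ_v = 0.3829 × 68.00 = 26.04 kPa.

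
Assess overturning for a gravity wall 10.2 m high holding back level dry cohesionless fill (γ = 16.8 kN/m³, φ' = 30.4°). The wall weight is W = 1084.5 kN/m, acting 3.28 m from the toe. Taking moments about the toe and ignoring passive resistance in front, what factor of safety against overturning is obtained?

K_a = tan²(45° − 30.4°/2) = 0.3280.
P_a = ½K_aγH² = 0.5×0.3280×16.8×10.2² = 286.6 kN/m, acting at H/3 = 3.400 m above the base.
Overturning moment M_o = P_a × H/3 = 286.6 × 3.400 = 974.6.
Resisting moment M_r = W × 3.28 = 1084.5 × 3.28 = 3557.
FS_overturning = M_r/M_o = 3557/974.6 = 3.650.

3.65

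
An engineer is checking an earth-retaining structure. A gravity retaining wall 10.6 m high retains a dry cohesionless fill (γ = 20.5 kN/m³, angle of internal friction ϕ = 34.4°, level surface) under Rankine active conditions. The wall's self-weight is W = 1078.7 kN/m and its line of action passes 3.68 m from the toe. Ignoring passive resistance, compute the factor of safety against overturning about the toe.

3.51

K_a = tan²(45° − 34.4°/2) = 0.2780.
P_a = ½K_aγH² = 0.5×0.2780×20.5×10.6² = 320.1 kN/m, acting at H/3 = 3.533 m above the base.
Overturning moment M_o = P_a × H/3 = 320.1 × 3.533 = 1131.
Resisting moment M_r = W × 3.68 = 1078.7 × 3.68 = 3970.
FS_overturning = M_r/M_o = 3970/1131 = 3.509.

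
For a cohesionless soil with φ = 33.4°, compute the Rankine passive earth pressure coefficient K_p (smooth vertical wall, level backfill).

3.45

K_p = (1 + sin φ)/(1 − sin φ) = tan²(45° + 33.4°/2) = 3.449.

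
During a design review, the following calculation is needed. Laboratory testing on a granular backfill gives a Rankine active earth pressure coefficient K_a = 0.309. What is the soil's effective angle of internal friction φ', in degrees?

K_a = tan²(45° − φ/2) ⇒ 45° − φ/2 = arctan(√0.309) = 29.07°.
φ = 2(45° − 29.07°) = 31.86°.

31.9°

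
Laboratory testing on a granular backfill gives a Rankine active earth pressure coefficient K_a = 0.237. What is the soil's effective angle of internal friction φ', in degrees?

38.1°

K_a = tan²(45° − φ/2) ⇒ 45° − φ/2 = arctan(√0.237) = 25.96°.
φ = 2(45° − 25.96°) = 38.08°.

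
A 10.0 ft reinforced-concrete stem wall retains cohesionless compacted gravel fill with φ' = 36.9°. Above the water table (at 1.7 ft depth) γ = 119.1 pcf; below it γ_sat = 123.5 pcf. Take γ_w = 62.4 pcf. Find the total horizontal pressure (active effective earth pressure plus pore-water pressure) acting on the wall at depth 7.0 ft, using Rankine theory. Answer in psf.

462 psf

K_a = (1 − sin φ)/(1 + sin φ) = 0.2497.
γ' = 123.5 − 62.4 = 61.10 pcf.
Effective vertical stress at 7.0 ft: σ'_v = 119.1×1.7 + 61.10×5.30 = 526.3 psf.
σ'_h = K_a σ'_v = 0.2497 × 526.3 = 131.4 psf; u = γ_w × 5.30 = 330.7 psf.
Total σ_h = 131.4 + 330.7 = 462.1 psf.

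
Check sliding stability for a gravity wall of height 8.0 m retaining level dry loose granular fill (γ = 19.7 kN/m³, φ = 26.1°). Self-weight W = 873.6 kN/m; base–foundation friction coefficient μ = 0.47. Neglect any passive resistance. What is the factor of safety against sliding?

K_a = tan²(45° − 26.1°/2) = 0.3889.
P_a = ½K_aγH² = 0.5×0.3889×19.7×8.0² = 245.2 kN/m, acting at H/3 = 2.667 m above the base.
FS_sliding = μW / P_a = 0.47×873.6 / 245.2 = 1.675.

1.67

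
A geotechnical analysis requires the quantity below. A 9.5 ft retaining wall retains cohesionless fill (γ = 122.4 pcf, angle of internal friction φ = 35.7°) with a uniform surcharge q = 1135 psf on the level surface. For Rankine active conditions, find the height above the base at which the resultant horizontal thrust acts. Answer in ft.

K_a = 0.2630.
Triangular part P₁ = ½K_aγH² = 1453 at H/3 = 3.167 ft; rectangular part P₂ = K_a q H = 2836 at H/2 = 4.750 ft.
ȳ = (P₁·3.167 + P₂·4.750)/(P₁+P₂) = 4.214 ft.

4.21 ft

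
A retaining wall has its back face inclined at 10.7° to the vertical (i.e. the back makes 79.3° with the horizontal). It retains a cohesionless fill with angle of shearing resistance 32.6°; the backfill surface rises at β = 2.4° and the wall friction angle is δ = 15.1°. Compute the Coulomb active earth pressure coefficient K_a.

0.365

K_a = sin²(α+φ) / [sin²α · sin(α−δ) · (1 + √{sin(φ+δ)sin(φ−β) / (sin(α−δ)sin(α+β))})²].
With α = 79.3°, φ = 32.6°, δ = 15.1°, β = 2.4°: K_a = 0.3654.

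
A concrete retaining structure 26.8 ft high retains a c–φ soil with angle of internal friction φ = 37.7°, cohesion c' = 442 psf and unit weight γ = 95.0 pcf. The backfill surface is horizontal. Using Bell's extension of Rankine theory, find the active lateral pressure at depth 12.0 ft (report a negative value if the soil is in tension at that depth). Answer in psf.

K_a = (1 − sin φ)/(1 + sin φ) = 0.2411.
σ_a = K_a γ z − 2c√K_a = 0.2411×95.0×12.0 − 2×442×0.4910 = -159.2 psf.

-159 psf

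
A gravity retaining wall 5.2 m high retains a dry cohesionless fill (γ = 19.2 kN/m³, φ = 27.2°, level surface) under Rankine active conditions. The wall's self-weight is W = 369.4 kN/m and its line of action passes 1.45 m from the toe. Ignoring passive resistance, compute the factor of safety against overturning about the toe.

3.20

K_a = tan²(45° − 27.2°/2) = 0.3726.
P_a = ½K_aγH² = 0.5×0.3726×19.2×5.2² = 96.72 kN/m, acting at H/3 = 1.733 m above the base.
Overturning moment M_o = P_a × H/3 = 96.72 × 1.733 = 167.6.
Resisting moment M_r = W × 1.45 = 369.4 × 1.45 = 535.6.
FS_overturning = M_r/M_o = 535.6/167.6 = 3.195.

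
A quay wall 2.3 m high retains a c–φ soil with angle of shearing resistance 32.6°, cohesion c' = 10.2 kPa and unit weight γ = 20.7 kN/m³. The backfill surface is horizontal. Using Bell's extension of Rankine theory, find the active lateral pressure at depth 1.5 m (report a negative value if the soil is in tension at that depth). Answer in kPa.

-1.86 kPa

K_a = (1 − sin φ)/(1 + sin φ) = 0.2997.
σ_a = K_a γ z − 2c√K_a = 0.2997×20.7×1.5 − 2×10.2×0.5475 = -1.862 kPa.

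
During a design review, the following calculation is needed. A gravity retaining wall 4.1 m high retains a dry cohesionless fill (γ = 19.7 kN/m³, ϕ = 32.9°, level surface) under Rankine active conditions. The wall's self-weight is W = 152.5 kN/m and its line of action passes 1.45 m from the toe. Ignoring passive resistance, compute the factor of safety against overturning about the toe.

3.30

K_a = tan²(45° − 32.9°/2) = 0.2960.
P_a = ½K_aγH² = 0.5×0.2960×19.7×4.1² = 49.02 kN/m, acting at H/3 = 1.367 m above the base.
Overturning moment M_o = P_a × H/3 = 49.02 × 1.367 = 66.99.
Resisting moment M_r = W × 1.45 = 152.5 × 1.45 = 221.1.
FS_overturning = M_r/M_o = 221.1/66.99 = 3.301.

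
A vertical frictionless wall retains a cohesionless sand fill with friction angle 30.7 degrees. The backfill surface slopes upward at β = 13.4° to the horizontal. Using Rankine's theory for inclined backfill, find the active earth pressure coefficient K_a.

0.353

K_a = cos β · (cos β − √(cos²β − cos²φ)) / (cos β + √(cos²β − cos²φ)).
cos β = 0.9728, cos φ = 0.8599, √(cos²β − cos²φ) = 0.4549.
K_a = 0.9728 × (0.9728 − 0.4549)/(0.9728 + 0.4549) = 0.3529.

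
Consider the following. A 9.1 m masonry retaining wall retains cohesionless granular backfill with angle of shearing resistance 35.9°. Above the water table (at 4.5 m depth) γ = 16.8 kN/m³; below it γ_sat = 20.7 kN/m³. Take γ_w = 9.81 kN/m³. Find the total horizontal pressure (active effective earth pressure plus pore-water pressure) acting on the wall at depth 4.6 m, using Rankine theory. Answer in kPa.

K_a = (1 − sin φ)/(1 + sin φ) = 0.2607.
γ' = 20.7 − 9.81 = 10.89 kN/m³.
Effective vertical stress at 4.6 m: σ'_v = 16.8×4.5 + 10.89×0.1000 = 76.69 kPa.
σ'_h = K_a σ'_v = 0.2607 × 76.69 = 20.00 kPa; u = γ_w × 0.1000 = 0.9810 kPa.
Total σ_h = 20.00 + 0.9810 = 20.98 kPa.

21.0 kPa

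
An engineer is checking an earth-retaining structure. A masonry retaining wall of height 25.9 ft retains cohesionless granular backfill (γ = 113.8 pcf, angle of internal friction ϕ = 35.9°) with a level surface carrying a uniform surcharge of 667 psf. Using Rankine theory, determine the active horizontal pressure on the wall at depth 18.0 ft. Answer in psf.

K_a = (1 − sin φ)/(1 + sin φ) = 0.2607.
σ_v = γz + q = 113.8 × 18.0 + 667 = 2715 psf.
σ_h = K_a σ_v = 0.2607 × 2715 = 708.0 psf.

708 psf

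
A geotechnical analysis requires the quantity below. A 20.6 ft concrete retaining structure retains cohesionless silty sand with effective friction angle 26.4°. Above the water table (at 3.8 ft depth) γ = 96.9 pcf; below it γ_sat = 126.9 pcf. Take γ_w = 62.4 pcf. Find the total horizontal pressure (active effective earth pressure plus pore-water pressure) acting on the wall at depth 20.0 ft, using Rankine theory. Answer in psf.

K_a = (1 − sin φ)/(1 + sin φ) = 0.3844.
γ' = 126.9 − 62.4 = 64.50 pcf.
Effective vertical stress at 20.0 ft: σ'_v = 96.9×3.8 + 64.50×16.2 = 1413 psf.
σ'_h = K_a σ'_v = 0.3844 × 1413 = 543.2 psf; u = γ_w × 16.2 = 1011 psf.
Total σ_h = 543.2 + 1011 = 1554 psf.

1550 psf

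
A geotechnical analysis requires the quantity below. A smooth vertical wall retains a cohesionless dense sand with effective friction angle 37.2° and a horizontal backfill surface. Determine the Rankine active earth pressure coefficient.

0.246

K_a = (1 − sin φ)/(1 + sin φ) = (1 − sin 37.2°)/(1 + sin 37.2°) = 0.2464.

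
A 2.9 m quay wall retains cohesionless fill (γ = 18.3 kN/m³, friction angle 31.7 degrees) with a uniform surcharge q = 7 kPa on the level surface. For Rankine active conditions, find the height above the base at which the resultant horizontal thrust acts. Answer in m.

1.07 m

K_a = 0.3111.
Triangular part P₁ = ½K_aγH² = 23.94 at H/3 = 0.9667 m; rectangular part P₂ = K_a q H = 6.315 at H/2 = 1.450 m.
ȳ = (P₁·0.9667 + P₂·1.450)/(P₁+P₂) = 1.068 m.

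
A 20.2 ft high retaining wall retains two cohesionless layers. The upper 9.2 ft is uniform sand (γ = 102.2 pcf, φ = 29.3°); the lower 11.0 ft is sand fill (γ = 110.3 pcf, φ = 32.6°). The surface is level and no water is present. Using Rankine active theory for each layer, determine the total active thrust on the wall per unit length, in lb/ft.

6580 lb/ft

K_a1 = tan²(45°−29.3°/2) = 0.3428; K_a2 = tan²(45°−32.6°/2) = 0.2997.
Layer 1: σ at base = K_a1 γ₁ h₁ = 322.4 psf; P₁ = ½×322.4×9.2 = 1483.
Layer 2: σ_v at top = γ₁h₁ = 940.2; σ_h top = K_a2×940.2 = 281.8; σ_h base = K_a2×(940.2+110.3×11.0) = 645.5.
P₂ = ½(281.8+645.5)×11.0 = 5100. Total P_a = 1483+5100 = 6583 lb/ft.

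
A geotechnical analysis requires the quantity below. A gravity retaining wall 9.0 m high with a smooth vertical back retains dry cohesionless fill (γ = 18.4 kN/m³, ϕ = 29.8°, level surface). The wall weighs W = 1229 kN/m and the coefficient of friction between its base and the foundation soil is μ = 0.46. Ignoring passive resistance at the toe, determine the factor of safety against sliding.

K_a = tan²(45° − 29.8°/2) = 0.3360.
P_a = ½K_aγH² = 0.5×0.3360×18.4×9.0² = 250.4 kN/m, acting at H/3 = 3.000 m above the base.
FS_sliding = μW / P_a = 0.46×1229 / 250.4 = 2.258.

2.26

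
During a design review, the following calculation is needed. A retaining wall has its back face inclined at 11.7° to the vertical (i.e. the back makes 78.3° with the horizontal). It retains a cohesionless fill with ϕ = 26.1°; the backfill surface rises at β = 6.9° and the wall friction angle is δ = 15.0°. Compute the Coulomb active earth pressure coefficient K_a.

K_a = sin²(α+φ) / [sin²α · sin(α−δ) · (1 + √{sin(φ+δ)sin(φ−β) / (sin(α−δ)sin(α+β))})²].
With α = 78.3°, φ = 26.1°, δ = 15.0°, β = 6.9°: K_a = 0.4915.

0.491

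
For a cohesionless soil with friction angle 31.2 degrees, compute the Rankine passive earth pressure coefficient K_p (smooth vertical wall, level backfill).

K_p = (1 + sin φ)/(1 − sin φ) = tan²(45° + 31.2°/2) = 3.150.

3.15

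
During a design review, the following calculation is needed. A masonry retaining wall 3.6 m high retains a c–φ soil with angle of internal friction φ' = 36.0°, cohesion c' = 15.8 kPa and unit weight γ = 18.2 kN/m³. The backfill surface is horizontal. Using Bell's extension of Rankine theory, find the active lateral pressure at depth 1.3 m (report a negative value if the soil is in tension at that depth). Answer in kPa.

K_a = (1 − sin φ)/(1 + sin φ) = 0.2596.
σ_a = K_a γ z − 2c√K_a = 0.2596×18.2×1.3 − 2×15.8×0.5095 = -9.958 kPa.

-9.96 kPa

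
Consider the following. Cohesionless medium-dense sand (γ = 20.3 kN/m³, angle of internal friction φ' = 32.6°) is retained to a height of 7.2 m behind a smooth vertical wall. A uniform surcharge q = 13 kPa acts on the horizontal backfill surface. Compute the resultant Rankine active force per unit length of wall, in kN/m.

186 kN/m

K_a = tan²(45° − φ/2) = 0.2997.
Soil triangle: ½ K_a γ H² = 0.5×0.2997×20.3×7.2² = 157.7 kN/m.
Surcharge rectangle: K_a q H = 0.2997×13×7.2 = 28.06 kN/m.
Total = 157.7 + 28.06 = 185.8 kN/m.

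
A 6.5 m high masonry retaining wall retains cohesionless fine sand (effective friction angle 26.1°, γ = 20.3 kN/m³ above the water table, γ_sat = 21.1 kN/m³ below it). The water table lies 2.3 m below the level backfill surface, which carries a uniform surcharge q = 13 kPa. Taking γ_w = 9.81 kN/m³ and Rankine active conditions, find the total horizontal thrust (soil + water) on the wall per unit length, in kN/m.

255 kN/m

K_a = tan²(45° − φ/2) = 0.3889.
γ' = 21.1 − 9.81 = 11.29 kN/m³. h₂ = H − d_w = 4.2 m.
σ'_h: at surface K_a·q = 5.056; at WT K_a(q+γd_w) = 23.22; at base K_a(q+γd_w+γ'h₂) = 41.66 kPa.
P₁ = ½(5.056+23.22)×2.3 = 32.51; P₂ = ½(23.22+41.66)×4.2 = 136.2; P_w = ½γ_w h₂² = 86.52.
Total = 32.51+136.2+86.52 = 255.3 kN/m.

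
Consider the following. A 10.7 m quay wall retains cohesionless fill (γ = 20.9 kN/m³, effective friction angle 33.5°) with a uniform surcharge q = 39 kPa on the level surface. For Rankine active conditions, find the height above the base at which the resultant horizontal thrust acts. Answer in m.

K_a = 0.2887.
Triangular part P₁ = ½K_aγH² = 345.4 at H/3 = 3.567 m; rectangular part P₂ = K_a q H = 120.5 at H/2 = 5.350 m.
ȳ = (P₁·3.567 + P₂·5.350)/(P₁+P₂) = 4.028 m.

4.03 m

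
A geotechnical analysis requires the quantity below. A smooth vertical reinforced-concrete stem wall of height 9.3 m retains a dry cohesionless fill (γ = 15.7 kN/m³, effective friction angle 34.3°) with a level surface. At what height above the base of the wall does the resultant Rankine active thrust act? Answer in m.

K_a = 0.2792.
The pressure distribution is triangular, so the resultant acts at H/3 above the base = 9.3/3 = 3.100 m.

3.10 m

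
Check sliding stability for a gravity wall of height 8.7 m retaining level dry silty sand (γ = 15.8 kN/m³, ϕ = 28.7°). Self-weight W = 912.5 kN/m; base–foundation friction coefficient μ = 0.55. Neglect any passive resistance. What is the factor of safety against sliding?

K_a = tan²(45° − 28.7°/2) = 0.3511.
P_a = ½K_aγH² = 0.5×0.3511×15.8×8.7² = 210.0 kN/m, acting at H/3 = 2.900 m above the base.
FS_sliding = μW / P_a = 0.55×912.5 / 210.0 = 2.390.

2.39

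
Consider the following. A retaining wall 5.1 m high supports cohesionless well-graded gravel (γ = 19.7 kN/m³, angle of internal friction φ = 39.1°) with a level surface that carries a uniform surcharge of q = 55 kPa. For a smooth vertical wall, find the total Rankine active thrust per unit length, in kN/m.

K_a = tan²(45° − φ/2) = 0.2265.
Soil triangle: ½ K_a γ H² = 0.5×0.2265×19.7×5.1² = 58.03 kN/m.
Surcharge rectangle: K_a q H = 0.2265×55×5.1 = 63.53 kN/m.
Total = 58.03 + 63.53 = 121.6 kN/m.

122 kN/m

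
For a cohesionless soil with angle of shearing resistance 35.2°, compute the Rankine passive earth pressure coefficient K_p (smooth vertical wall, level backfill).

K_p = (1 + sin φ)/(1 − sin φ) = tan²(45° + 35.2°/2) = 3.722.

3.72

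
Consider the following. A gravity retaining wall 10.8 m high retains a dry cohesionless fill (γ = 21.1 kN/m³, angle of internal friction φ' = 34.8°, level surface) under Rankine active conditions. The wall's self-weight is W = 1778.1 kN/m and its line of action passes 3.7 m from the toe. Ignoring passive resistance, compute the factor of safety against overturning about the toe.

5.43

K_a = tan²(45° − 34.8°/2) = 0.2733.
P_a = ½K_aγH² = 0.5×0.2733×21.1×10.8² = 336.3 kN/m, acting at H/3 = 3.600 m above the base.
Overturning moment M_o = P_a × H/3 = 336.3 × 3.600 = 1211.
Resisting moment M_r = W × 3.7 = 1778.1 × 3.7 = 6579.
FS_overturning = M_r/M_o = 6579/1211 = 5.434.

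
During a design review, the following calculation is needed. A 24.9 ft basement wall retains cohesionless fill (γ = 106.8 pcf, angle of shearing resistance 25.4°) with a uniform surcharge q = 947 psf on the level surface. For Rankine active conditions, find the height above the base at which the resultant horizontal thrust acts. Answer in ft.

10.0 ft

K_a = 0.3996.
Triangular part P₁ = ½K_aγH² = 13230 at H/3 = 8.300 ft; rectangular part P₂ = K_a q H = 9424 at H/2 = 12.45 ft.
ȳ = (P₁·8.300 + P₂·12.45)/(P₁+P₂) = 10.03 ft.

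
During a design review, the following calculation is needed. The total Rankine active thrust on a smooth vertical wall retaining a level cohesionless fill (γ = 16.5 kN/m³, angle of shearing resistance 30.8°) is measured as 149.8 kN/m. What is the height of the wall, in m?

7.50 m

K_a = 0.3227. P_a = ½ K_a γ H² ⇒ H = √(2P_a/(K_a γ)).
H = √(2×149.8/(0.3227×16.5)) = 7.501 m.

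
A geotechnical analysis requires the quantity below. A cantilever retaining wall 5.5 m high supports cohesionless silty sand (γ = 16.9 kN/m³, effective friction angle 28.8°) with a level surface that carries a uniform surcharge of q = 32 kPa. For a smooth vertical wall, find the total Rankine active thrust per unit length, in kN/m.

151 kN/m

K_a = tan²(45° − φ/2) = 0.3498.
Soil triangle: ½ K_a γ H² = 0.5×0.3498×16.9×5.5² = 89.40 kN/m.
Surcharge rectangle: K_a q H = 0.3498×32×5.5 = 61.56 kN/m.
Total = 89.40 + 61.56 = 151.0 kN/m.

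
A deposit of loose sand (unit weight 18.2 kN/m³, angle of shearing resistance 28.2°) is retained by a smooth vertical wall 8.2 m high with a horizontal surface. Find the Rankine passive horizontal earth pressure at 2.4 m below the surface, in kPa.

K_p = (1 + sin φ)/(1 − sin φ) = 2.792.
σ_h = K_p γ z = 2.792 × 18.2 × 2.4 = 121.9 kPa.

122 kPa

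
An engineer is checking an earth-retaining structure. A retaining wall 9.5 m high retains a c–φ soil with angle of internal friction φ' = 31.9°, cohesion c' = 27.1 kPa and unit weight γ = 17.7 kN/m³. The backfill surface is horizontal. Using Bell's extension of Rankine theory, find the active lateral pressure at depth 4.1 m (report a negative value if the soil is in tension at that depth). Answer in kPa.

-7.72 kPa

K_a = (1 − sin φ)/(1 + sin φ) = 0.3085.
σ_a = K_a γ z − 2c√K_a = 0.3085×17.7×4.1 − 2×27.1×0.5555 = -7.716 kPa.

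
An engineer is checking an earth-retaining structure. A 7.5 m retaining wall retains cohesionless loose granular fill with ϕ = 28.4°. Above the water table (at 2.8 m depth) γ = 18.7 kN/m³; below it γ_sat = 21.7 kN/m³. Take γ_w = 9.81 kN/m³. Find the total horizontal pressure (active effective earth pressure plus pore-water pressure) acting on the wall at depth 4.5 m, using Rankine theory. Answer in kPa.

42.5 kPa

K_a = (1 − sin φ)/(1 + sin φ) = 0.3554.
γ' = 21.7 − 9.81 = 11.89 kN/m³.
Effective vertical stress at 4.5 m: σ'_v = 18.7×2.8 + 11.89×1.70 = 72.57 kPa.
σ'_h = K_a σ'_v = 0.3554 × 72.57 = 25.79 kPa; u = γ_w × 1.70 = 16.68 kPa.
Total σ_h = 25.79 + 16.68 = 42.47 kPa.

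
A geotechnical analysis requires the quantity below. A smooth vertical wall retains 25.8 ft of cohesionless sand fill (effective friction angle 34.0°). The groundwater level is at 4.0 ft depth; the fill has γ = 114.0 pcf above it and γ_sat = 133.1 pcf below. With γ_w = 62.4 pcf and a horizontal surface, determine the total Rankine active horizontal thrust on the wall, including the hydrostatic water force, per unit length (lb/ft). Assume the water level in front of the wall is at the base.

22600 lb/ft

K_a = tan²(45° − φ/2) = 0.2827.
γ' = 133.1 − 62.4 = 70.70 pcf. Depth below WT = 21.8 ft.
σ'_h at WT = K_a γ d_w = 128.9 psf; at base = 128.9 + K_a γ' × 21.8 = 564.7 psf.
P₁ (0–4.0 ft) = ½×128.9×4.0 = 257.8. P₂ (4.0–25.8 ft) = ½(128.9+564.7)×21.8 = 7560.
P_w = ½ γ_w h₂² = 0.5×62.4×21.8² = 14830. Total = 257.8+7560+14830 = 22650 lb/ft.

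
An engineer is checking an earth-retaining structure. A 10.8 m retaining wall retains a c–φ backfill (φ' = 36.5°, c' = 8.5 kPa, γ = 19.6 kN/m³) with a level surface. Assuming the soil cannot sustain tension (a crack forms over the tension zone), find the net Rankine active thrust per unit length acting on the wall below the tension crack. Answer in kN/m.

K_a = 0.2541; √K_a = 0.5040.
Tension-crack depth z_c = 2c/(γ√K_a) = 2×8.5/(19.6×0.5040) = 1.721 m.
σ_a at base = K_a γ H − 2c√K_a = 0.2541×19.6×10.8 − 2×8.5×0.5040 = 45.21 kPa.
P_a = ½ × 45.21 × (H − z_c) = 0.5×45.21×9.079 = 205.2 kN/m.

205 kN/m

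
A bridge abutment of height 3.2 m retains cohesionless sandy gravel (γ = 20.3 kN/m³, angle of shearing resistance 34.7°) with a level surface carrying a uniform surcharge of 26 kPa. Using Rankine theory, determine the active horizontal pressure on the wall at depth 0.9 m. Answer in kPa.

K_a = (1 − sin φ)/(1 + sin φ) = 0.2745.
σ_v = γz + q = 20.3 × 0.9 + 26 = 44.27 kPa.
σ_h = K_a σ_v = 0.2745 × 44.27 = 12.15 kPa.

12.2 kPa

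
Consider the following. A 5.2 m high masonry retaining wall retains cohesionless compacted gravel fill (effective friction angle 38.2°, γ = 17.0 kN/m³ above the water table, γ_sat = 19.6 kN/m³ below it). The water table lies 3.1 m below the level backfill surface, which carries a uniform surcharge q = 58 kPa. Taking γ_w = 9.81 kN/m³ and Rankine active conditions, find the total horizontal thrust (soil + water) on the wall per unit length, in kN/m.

K_a = tan²(45° − φ/2) = 0.2358.
γ' = 19.6 − 9.81 = 9.790 kN/m³. h₂ = H − d_w = 2.1 m.
σ'_h: at surface K_a·q = 13.68; at WT K_a(q+γd_w) = 26.10; at base K_a(q+γd_w+γ'h₂) = 30.95 kPa.
P₁ = ½(13.68+26.10)×3.1 = 61.65; P₂ = ½(26.10+30.95)×2.1 = 59.90; P_w = ½γ_w h₂² = 21.63.
Total = 61.65+59.90+21.63 = 143.2 kN/m.

143 kN/m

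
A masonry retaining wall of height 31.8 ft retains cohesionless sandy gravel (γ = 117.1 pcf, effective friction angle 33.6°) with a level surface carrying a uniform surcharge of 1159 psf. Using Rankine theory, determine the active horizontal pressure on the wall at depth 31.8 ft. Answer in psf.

K_a = (1 − sin φ)/(1 + sin φ) = 0.2875.
σ_v = γz + q = 117.1 × 31.8 + 1159 = 4883 psf.
σ_h = K_a σ_v = 0.2875 × 4883 = 1404 psf.

1400 psf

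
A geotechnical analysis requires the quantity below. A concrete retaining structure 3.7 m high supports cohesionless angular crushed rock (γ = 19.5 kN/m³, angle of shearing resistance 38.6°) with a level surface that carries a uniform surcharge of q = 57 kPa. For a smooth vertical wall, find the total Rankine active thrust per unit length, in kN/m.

79.8 kN/m

K_a = tan²(45° − φ/2) = 0.2316.
Soil triangle: ½ K_a γ H² = 0.5×0.2316×19.5×3.7² = 30.92 kN/m.
Surcharge rectangle: K_a q H = 0.2316×57×3.7 = 48.85 kN/m.
Total = 30.92 + 48.85 = 79.76 kN/m.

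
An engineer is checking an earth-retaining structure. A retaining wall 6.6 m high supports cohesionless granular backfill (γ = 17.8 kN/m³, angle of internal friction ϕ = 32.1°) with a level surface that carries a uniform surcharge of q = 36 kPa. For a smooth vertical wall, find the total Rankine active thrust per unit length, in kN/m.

K_a = tan²(45° − φ/2) = 0.3060.
Soil triangle: ½ K_a γ H² = 0.5×0.3060×17.8×6.6² = 118.6 kN/m.
Surcharge rectangle: K_a q H = 0.3060×36×6.6 = 72.70 kN/m.
Total = 118.6 + 72.70 = 191.3 kN/m.

191 kN/m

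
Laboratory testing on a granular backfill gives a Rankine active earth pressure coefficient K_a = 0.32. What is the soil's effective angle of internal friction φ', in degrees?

31.0°

K_a = tan²(45° − φ/2) ⇒ 45° − φ/2 = arctan(√0.32) = 29.50°.
φ = 2(45° − 29.50°) = 31.01°.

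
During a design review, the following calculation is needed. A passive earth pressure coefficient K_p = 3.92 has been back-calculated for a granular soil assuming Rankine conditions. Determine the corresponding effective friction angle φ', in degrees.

36.4°

K_p = (1+sin φ)/(1−sin φ) ⇒ sin φ = (K_p − 1)/(K_p + 1) = 0.5935.
φ = arcsin(0.5935) = 36.41°.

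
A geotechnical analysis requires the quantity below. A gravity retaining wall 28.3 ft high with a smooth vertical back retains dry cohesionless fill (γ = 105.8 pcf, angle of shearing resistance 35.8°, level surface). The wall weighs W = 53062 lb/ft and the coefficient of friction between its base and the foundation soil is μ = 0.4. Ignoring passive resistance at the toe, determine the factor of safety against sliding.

1.91

K_a = tan²(45° − 35.8°/2) = 0.2619.
P_a = ½K_aγH² = 0.5×0.2619×105.8×28.3² = 11090 lb/ft, acting at H/3 = 9.433 ft above the base.
FS_sliding = μW / P_a = 0.4×53062 / 11090 = 1.913.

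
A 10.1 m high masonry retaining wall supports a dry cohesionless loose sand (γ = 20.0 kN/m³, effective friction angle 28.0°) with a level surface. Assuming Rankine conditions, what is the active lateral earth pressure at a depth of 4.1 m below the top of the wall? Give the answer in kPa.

K_a = (1 − sin φ)/(1 + sin φ) = 0.3610.
σ_h = K_a γ z = 0.3610 × 20.0 × 4.1 = 29.60 kPa.

29.6 kPa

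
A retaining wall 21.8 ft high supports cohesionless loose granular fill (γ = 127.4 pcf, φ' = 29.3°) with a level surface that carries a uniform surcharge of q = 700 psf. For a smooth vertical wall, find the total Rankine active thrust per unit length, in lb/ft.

15600 lb/ft

K_a = tan²(45° − φ/2) = 0.3428.
Soil triangle: ½ K_a γ H² = 0.5×0.3428×127.4×21.8² = 10380 lb/ft.
Surcharge rectangle: K_a q H = 0.3428×700×21.8 = 5232 lb/ft.
Total = 10380 + 5232 = 15610 lb/ft.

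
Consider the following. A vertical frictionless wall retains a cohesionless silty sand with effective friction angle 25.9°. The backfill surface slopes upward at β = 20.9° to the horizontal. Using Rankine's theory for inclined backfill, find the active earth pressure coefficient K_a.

0.537

K_a = cos β · (cos β − √(cos²β − cos²φ)) / (cos β + √(cos²β − cos²φ)).
cos β = 0.9342, cos φ = 0.8996, √(cos²β − cos²φ) = 0.2521.
K_a = 0.9342 × (0.9342 − 0.2521)/(0.9342 + 0.2521) = 0.5372.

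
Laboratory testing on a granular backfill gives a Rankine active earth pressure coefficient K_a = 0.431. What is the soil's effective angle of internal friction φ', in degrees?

K_a = tan²(45° − φ/2) ⇒ 45° − φ/2 = arctan(√0.431) = 33.29°.
φ = 2(45° − 33.29°) = 23.43°.

23.4°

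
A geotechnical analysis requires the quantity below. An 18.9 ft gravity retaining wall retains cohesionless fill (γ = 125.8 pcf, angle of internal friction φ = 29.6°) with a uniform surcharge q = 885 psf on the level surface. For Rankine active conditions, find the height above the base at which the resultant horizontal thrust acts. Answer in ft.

K_a = 0.3387.
Triangular part P₁ = ½K_aγH² = 7611 at H/3 = 6.300 ft; rectangular part P₂ = K_a q H = 5666 at H/2 = 9.450 ft.
ȳ = (P₁·6.300 + P₂·9.450)/(P₁+P₂) = 7.644 ft.

7.64 ft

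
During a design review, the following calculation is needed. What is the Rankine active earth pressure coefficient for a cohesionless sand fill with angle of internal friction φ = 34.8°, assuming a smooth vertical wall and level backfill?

K_a = (1 − sin φ)/(1 + sin φ) = (1 − sin 34.8°)/(1 + sin 34.8°) = 0.2733.

0.273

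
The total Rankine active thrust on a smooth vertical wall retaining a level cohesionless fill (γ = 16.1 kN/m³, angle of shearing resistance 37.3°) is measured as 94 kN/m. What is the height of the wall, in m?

K_a = 0.2453. P_a = ½ K_a γ H² ⇒ H = √(2P_a/(K_a γ)).
H = √(2×94/(0.2453×16.1)) = 6.899 m.

6.90 m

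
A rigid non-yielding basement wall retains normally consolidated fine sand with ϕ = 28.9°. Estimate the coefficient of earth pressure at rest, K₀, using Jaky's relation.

0.517

K₀ = 1 − sin φ' = 1 − sin 28.9° = 0.5167.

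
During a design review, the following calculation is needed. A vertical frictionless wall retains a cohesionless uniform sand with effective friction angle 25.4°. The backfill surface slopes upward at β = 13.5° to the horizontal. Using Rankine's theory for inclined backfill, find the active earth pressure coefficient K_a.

K_a = cos β · (cos β − √(cos²β − cos²φ)) / (cos β + √(cos²β − cos²φ)).
cos β = 0.9724, cos φ = 0.9033, √(cos²β − cos²φ) = 0.3598.
K_a = 0.9724 × (0.9724 − 0.3598)/(0.9724 + 0.3598) = 0.4471.

0.447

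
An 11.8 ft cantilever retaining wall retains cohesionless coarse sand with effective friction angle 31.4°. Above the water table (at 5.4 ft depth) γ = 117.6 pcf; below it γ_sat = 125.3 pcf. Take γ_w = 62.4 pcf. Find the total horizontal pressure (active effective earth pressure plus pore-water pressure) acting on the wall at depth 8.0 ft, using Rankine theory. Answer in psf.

414 psf

K_a = (1 − sin φ)/(1 + sin φ) = 0.3149.
γ' = 125.3 − 62.4 = 62.90 pcf.
Effective vertical stress at 8.0 ft: σ'_v = 117.6×5.4 + 62.90×2.60 = 798.6 psf.
σ'_h = K_a σ'_v = 0.3149 × 798.6 = 251.5 psf; u = γ_w × 2.60 = 162.2 psf.
Total σ_h = 251.5 + 162.2 = 413.7 psf.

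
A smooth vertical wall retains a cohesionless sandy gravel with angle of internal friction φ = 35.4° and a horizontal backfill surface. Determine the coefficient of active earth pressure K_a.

0.266

K_a = (1 − sin φ)/(1 + sin φ) = (1 − sin 35.4°)/(1 + sin 35.4°) = 0.2664.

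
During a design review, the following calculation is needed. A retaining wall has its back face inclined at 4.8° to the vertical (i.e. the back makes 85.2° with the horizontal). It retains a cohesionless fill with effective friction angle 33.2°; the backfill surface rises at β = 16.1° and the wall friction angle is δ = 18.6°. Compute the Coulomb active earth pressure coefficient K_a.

0.374

K_a = sin²(α+φ) / [sin²α · sin(α−δ) · (1 + √{sin(φ+δ)sin(φ−β) / (sin(α−δ)sin(α+β))})²].
With α = 85.2°, φ = 33.2°, δ = 18.6°, β = 16.1°: K_a = 0.3740.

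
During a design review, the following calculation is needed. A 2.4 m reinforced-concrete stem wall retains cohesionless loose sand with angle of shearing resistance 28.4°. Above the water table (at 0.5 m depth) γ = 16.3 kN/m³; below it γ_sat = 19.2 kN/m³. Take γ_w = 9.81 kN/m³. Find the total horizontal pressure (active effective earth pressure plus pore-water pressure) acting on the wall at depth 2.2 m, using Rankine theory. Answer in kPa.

25.2 kPa

K_a = (1 − sin φ)/(1 + sin φ) = 0.3554.
γ' = 19.2 − 9.81 = 9.390 kN/m³.
Effective vertical stress at 2.2 m: σ'_v = 16.3×0.5 + 9.390×1.70 = 24.11 kPa.
σ'_h = K_a σ'_v = 0.3554 × 24.11 = 8.569 kPa; u = γ_w × 1.70 = 16.68 kPa.
Total σ_h = 8.569 + 16.68 = 25.25 kPa.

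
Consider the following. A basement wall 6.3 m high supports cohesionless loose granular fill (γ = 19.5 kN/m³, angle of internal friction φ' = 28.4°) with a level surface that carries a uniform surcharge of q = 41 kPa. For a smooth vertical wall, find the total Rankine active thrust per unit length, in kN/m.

229 kN/m

K_a = tan²(45° − φ/2) = 0.3554.
Soil triangle: ½ K_a γ H² = 0.5×0.3554×19.5×6.3² = 137.5 kN/m.
Surcharge rectangle: K_a q H = 0.3554×41×6.3 = 91.79 kN/m.
Total = 137.5 + 91.79 = 229.3 kN/m.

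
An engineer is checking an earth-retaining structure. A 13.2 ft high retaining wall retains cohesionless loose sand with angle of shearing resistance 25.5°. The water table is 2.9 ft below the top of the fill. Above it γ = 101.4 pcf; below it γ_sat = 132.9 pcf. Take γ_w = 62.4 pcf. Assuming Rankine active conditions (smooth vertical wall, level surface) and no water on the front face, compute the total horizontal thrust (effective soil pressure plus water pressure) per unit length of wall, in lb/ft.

K_a = tan²(45° − φ/2) = 0.3981.
γ' = 132.9 − 62.4 = 70.50 pcf. Depth below WT = 10.3 ft.
σ'_h at WT = K_a γ d_w = 117.1 psf; at base = 117.1 + K_a γ' × 10.3 = 406.1 psf.
P₁ (0–2.9 ft) = ½×117.1×2.9 = 169.7. P₂ (2.9–13.2 ft) = ½(117.1+406.1)×10.3 = 2695.
P_w = ½ γ_w h₂² = 0.5×62.4×10.3² = 3310. Total = 169.7+2695+3310 = 6174 lb/ft.

6170 lb/ft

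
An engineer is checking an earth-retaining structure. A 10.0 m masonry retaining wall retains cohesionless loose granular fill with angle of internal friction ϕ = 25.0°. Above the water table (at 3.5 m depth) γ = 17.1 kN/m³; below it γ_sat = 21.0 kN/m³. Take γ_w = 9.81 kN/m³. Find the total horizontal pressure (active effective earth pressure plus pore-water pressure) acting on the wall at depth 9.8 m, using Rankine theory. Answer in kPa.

K_a = (1 − sin φ)/(1 + sin φ) = 0.4059.
γ' = 21.0 − 9.81 = 11.19 kN/m³.
Effective vertical stress at 9.8 m: σ'_v = 17.1×3.5 + 11.19×6.30 = 130.3 kPa.
σ'_h = K_a σ'_v = 0.4059 × 130.3 = 52.90 kPa; u = γ_w × 6.30 = 61.80 kPa.
Total σ_h = 52.90 + 61.80 = 114.7 kPa.

115 kPa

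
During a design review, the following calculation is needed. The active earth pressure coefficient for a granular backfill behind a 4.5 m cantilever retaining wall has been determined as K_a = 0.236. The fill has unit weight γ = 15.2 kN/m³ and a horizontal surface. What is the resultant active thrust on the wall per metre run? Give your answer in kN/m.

P = ½ K_a γ H² = 0.5 × 0.236 × 15.2 × 4.5² = 36.32 kN/m.

36.3 kN/m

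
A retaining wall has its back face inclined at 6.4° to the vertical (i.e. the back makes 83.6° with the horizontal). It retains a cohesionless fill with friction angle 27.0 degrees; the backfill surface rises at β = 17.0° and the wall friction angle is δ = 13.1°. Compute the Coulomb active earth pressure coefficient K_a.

0.518

K_a = sin²(α+φ) / [sin²α · sin(α−δ) · (1 + √{sin(φ+δ)sin(φ−β) / (sin(α−δ)sin(α+β))})²].
With α = 83.6°, φ = 27.0°, δ = 13.1°, β = 17.0°: K_a = 0.5184.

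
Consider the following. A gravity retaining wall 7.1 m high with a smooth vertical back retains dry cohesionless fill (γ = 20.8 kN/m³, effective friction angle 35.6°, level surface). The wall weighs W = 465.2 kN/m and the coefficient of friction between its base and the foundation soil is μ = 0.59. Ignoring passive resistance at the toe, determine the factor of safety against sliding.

K_a = tan²(45° − 35.6°/2) = 0.2641.
P_a = ½K_aγH² = 0.5×0.2641×20.8×7.1² = 138.5 kN/m, acting at H/3 = 2.367 m above the base.
FS_sliding = μW / P_a = 0.59×465.2 / 138.5 = 1.982.

1.98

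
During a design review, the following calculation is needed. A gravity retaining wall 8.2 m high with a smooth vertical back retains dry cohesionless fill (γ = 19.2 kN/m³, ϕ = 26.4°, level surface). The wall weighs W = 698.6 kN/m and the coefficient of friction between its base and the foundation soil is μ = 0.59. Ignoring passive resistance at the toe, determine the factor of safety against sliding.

K_a = tan²(45° − 26.4°/2) = 0.3844.
P_a = ½K_aγH² = 0.5×0.3844×19.2×8.2² = 248.2 kN/m, acting at H/3 = 2.733 m above the base.
FS_sliding = μW / P_a = 0.59×698.6 / 248.2 = 1.661.

1.66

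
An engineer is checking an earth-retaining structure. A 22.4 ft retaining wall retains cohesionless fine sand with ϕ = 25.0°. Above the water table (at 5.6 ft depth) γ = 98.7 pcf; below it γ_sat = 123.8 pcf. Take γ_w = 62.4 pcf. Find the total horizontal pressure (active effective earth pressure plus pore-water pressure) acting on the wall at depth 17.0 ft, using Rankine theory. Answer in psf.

K_a = (1 − sin φ)/(1 + sin φ) = 0.4059.
γ' = 123.8 − 62.4 = 61.40 pcf.
Effective vertical stress at 17.0 ft: σ'_v = 98.7×5.6 + 61.40×11.4 = 1253 psf.
σ'_h = K_a σ'_v = 0.4059 × 1253 = 508.4 psf; u = γ_w × 11.4 = 711.4 psf.
Total σ_h = 508.4 + 711.4 = 1220 psf.

1220 psf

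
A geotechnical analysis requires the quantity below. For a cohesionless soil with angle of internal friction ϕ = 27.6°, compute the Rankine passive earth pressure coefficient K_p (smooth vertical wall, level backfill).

K_p = (1 + sin φ)/(1 − sin φ) = tan²(45° + 27.6°/2) = 2.726.

2.73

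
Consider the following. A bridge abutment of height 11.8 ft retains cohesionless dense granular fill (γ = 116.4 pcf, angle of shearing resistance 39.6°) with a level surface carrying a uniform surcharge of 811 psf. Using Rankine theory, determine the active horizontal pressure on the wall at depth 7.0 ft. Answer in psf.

K_a = (1 − sin φ)/(1 + sin φ) = 0.2214.
σ_v = γz + q = 116.4 × 7.0 + 811 = 1626 psf.
σ_h = K_a σ_v = 0.2214 × 1626 = 360.0 psf.

360 psf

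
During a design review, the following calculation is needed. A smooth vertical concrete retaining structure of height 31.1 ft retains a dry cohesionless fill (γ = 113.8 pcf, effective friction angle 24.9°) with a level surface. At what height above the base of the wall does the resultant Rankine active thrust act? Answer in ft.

10.4 ft

K_a = 0.4074.
The pressure distribution is triangular, so the resultant acts at H/3 above the base = 31.1/3 = 10.37 ft.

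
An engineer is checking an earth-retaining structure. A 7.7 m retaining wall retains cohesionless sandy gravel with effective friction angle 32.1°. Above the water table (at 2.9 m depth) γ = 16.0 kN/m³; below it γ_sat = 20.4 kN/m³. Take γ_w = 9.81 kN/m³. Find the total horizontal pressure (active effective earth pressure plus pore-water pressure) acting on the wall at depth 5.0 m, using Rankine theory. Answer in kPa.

K_a = (1 − sin φ)/(1 + sin φ) = 0.3060.
γ' = 20.4 − 9.81 = 10.59 kN/m³.
Effective vertical stress at 5.0 m: σ'_v = 16.0×2.9 + 10.59×2.10 = 68.64 kPa.
σ'_h = K_a σ'_v = 0.3060 × 68.64 = 21.00 kPa; u = γ_w × 2.10 = 20.60 kPa.
Total σ_h = 21.00 + 20.60 = 41.60 kPa.

41.6 kPa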